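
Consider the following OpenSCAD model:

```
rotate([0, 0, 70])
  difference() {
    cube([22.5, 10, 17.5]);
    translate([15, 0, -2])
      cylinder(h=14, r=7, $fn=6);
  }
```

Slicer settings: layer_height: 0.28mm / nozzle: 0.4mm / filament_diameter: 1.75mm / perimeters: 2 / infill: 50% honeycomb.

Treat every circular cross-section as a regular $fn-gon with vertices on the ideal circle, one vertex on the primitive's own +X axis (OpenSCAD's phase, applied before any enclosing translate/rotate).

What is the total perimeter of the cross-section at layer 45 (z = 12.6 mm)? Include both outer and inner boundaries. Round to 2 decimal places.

65.00 mm

At z = 12.6 mm: the cube is present — its section is the full 22.5×10 rectangle (perimeter 65.00 mm); the cylinder at (15, 0) is absent (z outside [-2, 12]); Subtracting the remaining from the first: none of the subtracted shapes is present at this height, so the 22.5×10 cube is unchanged — boundary = 65.00 mm; (rotated 70° about Z; rotation is an isometry so areas/perimeters/island counts are preserved). Overall, the cross-section is a single solid region. Total boundary length (outer) = 65.00 mm.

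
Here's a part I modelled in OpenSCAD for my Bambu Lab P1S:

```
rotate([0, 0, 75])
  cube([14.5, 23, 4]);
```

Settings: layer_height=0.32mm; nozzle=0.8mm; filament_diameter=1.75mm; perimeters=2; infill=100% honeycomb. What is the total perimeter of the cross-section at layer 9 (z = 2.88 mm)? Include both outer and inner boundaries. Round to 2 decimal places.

75.00 mm

At z = 2.88 mm: the 14.5×23 cube contributes its full rectangle (perimeter 75.00 mm); (rotated 75° about Z; rotation is an isometry so areas/perimeters/island counts are preserved). Overall, the cross-section is a single solid region. Total boundary length (outer) = 75.00 mm.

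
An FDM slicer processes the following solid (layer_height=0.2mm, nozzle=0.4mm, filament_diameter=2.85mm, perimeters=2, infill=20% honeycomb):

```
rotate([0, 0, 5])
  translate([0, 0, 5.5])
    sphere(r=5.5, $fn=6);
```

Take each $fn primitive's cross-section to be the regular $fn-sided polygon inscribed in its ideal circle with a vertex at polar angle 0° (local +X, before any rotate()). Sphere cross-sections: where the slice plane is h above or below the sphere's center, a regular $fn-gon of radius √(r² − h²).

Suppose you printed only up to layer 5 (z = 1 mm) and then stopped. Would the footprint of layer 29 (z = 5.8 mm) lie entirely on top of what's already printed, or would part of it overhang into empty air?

part overhangs

Compare the two slices. At z = 1: the sphere: section is a regular 6-gon, circumradius = √(r²−h²) = √(5.5²−4.5²) = 3.162 (area = (6/2)·3.162²·sin(360°/6) = 25.98 mm²); (rotated 5° about Z; rotation is an isometry so areas/perimeters/island counts are preserved). At z = 5.8: the r=5.5 sphere slices to a regular 6-gon of circumradius 5.492 (√(r²−h²) with h=0.3 from center) (area = (6/2)·5.492²·sin(360°/6) = 78.36 mm²); (whole slice rotated 5° about Z — lengths, areas and connectivity unchanged). Checking containment: at z = 5.8 the cross-section extends beyond the z = 1 cross-section by about 52.38 mm².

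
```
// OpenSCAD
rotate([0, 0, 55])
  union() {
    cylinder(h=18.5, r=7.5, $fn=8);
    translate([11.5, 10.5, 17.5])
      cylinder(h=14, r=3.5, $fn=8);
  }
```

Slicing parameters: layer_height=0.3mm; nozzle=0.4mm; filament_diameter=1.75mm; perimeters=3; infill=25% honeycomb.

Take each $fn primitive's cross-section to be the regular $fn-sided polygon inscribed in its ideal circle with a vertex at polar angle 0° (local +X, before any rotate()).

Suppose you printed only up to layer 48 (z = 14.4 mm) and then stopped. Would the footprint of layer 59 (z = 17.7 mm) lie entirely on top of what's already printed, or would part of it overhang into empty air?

Compare the two slices. At z = 14.4: the r=7.5 cylinder contributes a regular 8-gon of circumradius 7.5 (area = (8/2)·7.500²·sin(360°/8) = 159.10 mm²); the cylinder at (11.5, 10.5) is absent (z outside [17.5, 31.5]); Combining (union): only the r=7.5 cylinder is present, so the union is just that shape — area = 159.10 mm²; (whole slice rotated 55° about Z — lengths, areas and connectivity unchanged). At z = 17.7: the r=7.5 cylinder contributes a regular 8-gon of circumradius 7.5 (area = (8/2)·7.500²·sin(360°/8) = 159.10 mm²); the r=3.5 cylinder at (11.5, 10.5) gives a regular 8-gon of circumradius 3.5 (constant along its height) (area = (8/2)·3.500²·sin(360°/8) = 34.65 mm²); Combining (union): the 2 present regions are separate (no shared area or edge), so areas and boundary lengths simply add and each stays a separate island — area = 193.75 mm²; (rotated 55° about Z; rotation is an isometry so areas/perimeters/island counts are preserved). Checking containment: at z = 17.7 the cross-section extends beyond the z = 14.4 cross-section by about 34.65 mm².

part overhangs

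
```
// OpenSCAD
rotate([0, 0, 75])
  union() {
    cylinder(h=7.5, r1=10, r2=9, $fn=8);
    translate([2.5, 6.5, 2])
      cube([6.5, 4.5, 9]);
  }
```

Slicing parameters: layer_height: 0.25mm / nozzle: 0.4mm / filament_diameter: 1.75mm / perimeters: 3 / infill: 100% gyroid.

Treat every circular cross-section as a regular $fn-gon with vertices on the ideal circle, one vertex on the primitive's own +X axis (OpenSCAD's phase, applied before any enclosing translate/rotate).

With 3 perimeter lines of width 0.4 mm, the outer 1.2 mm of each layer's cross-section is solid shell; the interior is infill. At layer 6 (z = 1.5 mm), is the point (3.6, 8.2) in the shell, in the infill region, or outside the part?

At z = 1.5 mm: the cone contributes a regular 8-gon of circumradius 9.800 (interpolated between r1=10 and r2=9 at t=0.200); the cube at (2.5, 6.5) is absent (z outside [2, 11]); Merging all regions: only the cone is present, so the union is just that shape — 1 connected region; (rotated 75° about Z; rotation is an isometry so areas/perimeters/island counts are preserved). Overall, the cross-section is a single solid region. Undo the 75° rotation: the query point maps to (8.852, -1.355) in the un-rotated model frame. The nearest boundary edge runs (6.93, -6.93)→(9.80, 0.00); distance from the point to it = 0.36 mm. The point is inside the cross-section, 0.36 mm from the nearest boundary — within the 1.2 mm shell band (3 × 0.4).

shell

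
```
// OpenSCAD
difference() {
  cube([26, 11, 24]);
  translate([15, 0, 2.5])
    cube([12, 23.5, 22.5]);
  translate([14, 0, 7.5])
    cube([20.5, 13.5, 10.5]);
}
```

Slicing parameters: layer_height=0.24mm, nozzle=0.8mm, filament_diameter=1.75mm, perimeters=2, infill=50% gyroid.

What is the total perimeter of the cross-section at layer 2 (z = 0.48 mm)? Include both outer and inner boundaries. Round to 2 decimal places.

At z = 0.48 mm: the 26×11 cube contributes its full rectangle (perimeter 74.00 mm); the cube at (15, 0) does not reach this height (z outside [2.5, 25]); the cube at (14, 0) is absent (z outside [7.5, 18]); Taking the first minus the rest: none of the subtracted shapes is present at this height, so the 26×11 cube is unchanged — boundary = 74.00 mm. Overall, the cross-section is a single solid region. Total boundary length (outer) = 74.00 mm.

74.00 mm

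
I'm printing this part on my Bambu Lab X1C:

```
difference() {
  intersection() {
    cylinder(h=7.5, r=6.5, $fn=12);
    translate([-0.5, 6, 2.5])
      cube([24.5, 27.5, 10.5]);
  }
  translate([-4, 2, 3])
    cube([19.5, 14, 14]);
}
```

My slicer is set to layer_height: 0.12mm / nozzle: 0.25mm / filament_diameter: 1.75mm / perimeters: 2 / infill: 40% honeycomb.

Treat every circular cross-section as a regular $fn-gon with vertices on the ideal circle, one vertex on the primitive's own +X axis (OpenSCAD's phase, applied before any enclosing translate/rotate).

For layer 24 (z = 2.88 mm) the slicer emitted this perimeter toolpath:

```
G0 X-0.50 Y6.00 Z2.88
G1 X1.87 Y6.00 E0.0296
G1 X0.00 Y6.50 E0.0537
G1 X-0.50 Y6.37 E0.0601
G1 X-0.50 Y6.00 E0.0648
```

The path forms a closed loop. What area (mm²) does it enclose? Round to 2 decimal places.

0.69 mm²

Apply the shoelace formula to the sequence of (X, Y) vertices; enclosed area = 0.69 mm².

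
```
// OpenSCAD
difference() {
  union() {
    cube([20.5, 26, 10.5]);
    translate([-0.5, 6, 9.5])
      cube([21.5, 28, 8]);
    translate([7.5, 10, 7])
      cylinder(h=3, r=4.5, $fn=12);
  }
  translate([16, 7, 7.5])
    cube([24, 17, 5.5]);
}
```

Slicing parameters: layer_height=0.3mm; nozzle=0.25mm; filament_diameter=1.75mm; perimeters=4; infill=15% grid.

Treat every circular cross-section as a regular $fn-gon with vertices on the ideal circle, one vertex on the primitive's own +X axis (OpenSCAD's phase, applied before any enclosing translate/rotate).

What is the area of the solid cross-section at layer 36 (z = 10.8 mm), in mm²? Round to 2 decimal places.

At z = 10.8 mm: the cube is not intersected at this z (z outside [0, 10.5]); the cube at (-0.5, 6) is present — its section is the full 21.5×28 rectangle (area 602.00 mm²); the cylinder at (7.5, 10) is absent (z outside [7, 10]); Taking the union: only the 21.5×28 cube at (-0.5, 6) is present, so the union is just that shape — area = 602.00 mm²; the cube at (16, 7) is present — its section is the full 24×17 rectangle (area 408.00 mm²); After the difference (first − rest): starting from that combined region (602.00 mm²), the 24×17 cube at (16, 7) partially overlaps it — only the 85.00 mm² overlap (of its 408.00 mm²) is removed, clipping the outline — area = 517.00 mm². Overall, the cross-section is a single solid region. Net area = 517.00 mm².

517.00 mm²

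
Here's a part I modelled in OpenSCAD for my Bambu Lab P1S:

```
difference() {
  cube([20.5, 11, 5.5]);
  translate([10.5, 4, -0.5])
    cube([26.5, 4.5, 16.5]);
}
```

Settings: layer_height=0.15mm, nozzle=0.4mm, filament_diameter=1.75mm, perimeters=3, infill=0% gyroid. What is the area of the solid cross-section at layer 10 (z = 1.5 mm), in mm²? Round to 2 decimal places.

180.50 mm²

At z = 1.5 mm: the cube (footprint 20.5×11) is included at this height (area 225.50 mm²); the cube at (10.5, 4) (footprint 26.5×4.5) is included at this height (area 119.25 mm²); Subtracting the remaining from the first: starting from the 20.5×11 cube (225.50 mm²), the 26.5×4.5 cube at (10.5, 4) partially overlaps it — only the 45.00 mm² overlap (of its 119.25 mm²) is removed, clipping the outline — area = 180.50 mm². Overall, the cross-section is a single solid region. Net area = 180.50 mm².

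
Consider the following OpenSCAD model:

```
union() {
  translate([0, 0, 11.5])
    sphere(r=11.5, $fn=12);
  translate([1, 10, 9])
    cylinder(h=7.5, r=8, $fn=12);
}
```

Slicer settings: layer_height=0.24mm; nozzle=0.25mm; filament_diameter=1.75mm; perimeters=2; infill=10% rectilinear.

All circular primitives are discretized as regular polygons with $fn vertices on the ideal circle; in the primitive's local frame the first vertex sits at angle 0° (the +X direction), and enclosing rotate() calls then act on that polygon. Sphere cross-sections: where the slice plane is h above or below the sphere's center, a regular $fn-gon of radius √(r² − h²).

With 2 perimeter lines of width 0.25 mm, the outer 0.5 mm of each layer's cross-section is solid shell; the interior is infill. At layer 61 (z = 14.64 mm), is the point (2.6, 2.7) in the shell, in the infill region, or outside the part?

At z = 14.64 mm: the r=11.5 sphere contributes a regular 12-gon of circumradius √(11.5²−3.14²) = 11.063; the r=8 cylinder at (1, 10) contributes a regular 12-gon of circumradius 8; Taking the union: the regions partially overlap (shared area 92.37 mm²), so overlapping operands fuse into one piece — 1 connected region. Overall, the cross-section is a single solid region. The nearest boundary edge runs (9.00, 10.00)→(8.18, 6.93); distance from the point to it = 7.00 mm. The point is inside the cross-section and 7.00 mm from the nearest boundary — more than the 0.5 mm shell width (2 × 0.25), so it's in the infill interior.

infill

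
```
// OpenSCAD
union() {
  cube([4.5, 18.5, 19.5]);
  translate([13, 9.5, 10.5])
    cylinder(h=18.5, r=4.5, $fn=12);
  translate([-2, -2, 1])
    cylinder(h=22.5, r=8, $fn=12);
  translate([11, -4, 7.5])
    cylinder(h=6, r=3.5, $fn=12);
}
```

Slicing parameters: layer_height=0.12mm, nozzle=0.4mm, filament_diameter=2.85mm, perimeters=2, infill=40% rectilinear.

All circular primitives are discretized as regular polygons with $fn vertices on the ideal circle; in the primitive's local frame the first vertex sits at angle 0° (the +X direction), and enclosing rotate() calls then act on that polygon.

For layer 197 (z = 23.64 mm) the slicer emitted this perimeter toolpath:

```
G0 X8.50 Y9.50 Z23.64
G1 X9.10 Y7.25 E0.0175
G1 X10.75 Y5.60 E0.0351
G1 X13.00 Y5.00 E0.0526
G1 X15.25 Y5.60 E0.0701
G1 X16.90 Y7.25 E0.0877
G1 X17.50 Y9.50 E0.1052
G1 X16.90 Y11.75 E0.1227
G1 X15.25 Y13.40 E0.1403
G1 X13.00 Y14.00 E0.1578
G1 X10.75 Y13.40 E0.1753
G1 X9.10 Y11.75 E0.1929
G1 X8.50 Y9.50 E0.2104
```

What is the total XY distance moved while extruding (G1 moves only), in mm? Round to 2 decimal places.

27.96 mm

Sum the Euclidean lengths of each G1 segment: total = 27.96 mm.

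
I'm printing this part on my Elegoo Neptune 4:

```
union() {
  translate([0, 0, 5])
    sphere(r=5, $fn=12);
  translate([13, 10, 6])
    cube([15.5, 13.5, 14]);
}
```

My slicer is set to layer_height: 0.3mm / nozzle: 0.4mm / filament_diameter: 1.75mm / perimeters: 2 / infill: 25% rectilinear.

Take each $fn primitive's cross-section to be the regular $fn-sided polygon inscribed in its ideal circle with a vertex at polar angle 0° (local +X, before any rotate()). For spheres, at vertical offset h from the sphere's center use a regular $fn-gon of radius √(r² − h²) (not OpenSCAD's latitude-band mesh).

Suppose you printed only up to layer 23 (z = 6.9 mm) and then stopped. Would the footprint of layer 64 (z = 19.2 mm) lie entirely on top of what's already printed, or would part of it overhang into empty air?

entirely on top

Compare the two slices. At z = 6.9: the r=5 sphere slices to a regular 12-gon of circumradius 4.625 (√(r²−h²) with h=1.9 from center) (area = (12/2)·4.625²·sin(360°/12) = 64.17 mm²); the cube at (13, 10) is present — its section is the full 15.5×13.5 rectangle (area 209.25 mm²); Merging all regions: the 2 present regions are separate (no shared area or edge), so areas and boundary lengths simply add and each stays a separate island — area = 273.42 mm². At z = 19.2: the sphere does not reach this height (|z−center|=14.200 > r=5); the 15.5×13.5 cube at (13, 10) contributes its full rectangle (area 209.25 mm²); Combining (union): only the 15.5×13.5 cube at (13, 10) is present, so the union is just that shape — area = 209.25 mm². Checking containment: the cross-section at z = 19.2 is a subset of the cross-section at z = 6.9.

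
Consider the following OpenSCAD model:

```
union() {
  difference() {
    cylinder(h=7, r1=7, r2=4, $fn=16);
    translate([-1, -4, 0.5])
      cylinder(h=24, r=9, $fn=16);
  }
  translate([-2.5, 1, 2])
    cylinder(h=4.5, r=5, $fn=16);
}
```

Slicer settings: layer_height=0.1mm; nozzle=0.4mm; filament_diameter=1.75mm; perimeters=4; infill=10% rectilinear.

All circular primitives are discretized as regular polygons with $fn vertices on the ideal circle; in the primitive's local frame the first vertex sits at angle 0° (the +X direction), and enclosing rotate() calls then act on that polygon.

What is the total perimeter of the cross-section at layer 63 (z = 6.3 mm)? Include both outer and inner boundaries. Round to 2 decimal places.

At z = 6.3 mm: the cone: at t=0.900 of its height the radius interpolates to r₁+(r₂−r₁)t = 4.300, giving a regular 16-gon of that circumradius (perimeter = 2·16·4.300·sin(180°/16) = 26.84 mm); the r=9 cylinder at (-1, -4) contributes a regular 16-gon of circumradius 9 (perimeter = 2·16·9.000·sin(180°/16) = 56.19 mm); Taking the first minus the rest: starting from the cone, the r=9 cylinder at (-1, -4) covers all of what remains (removes everything) — nothing remains; the cylinder at (-2.5, 1): section is a regular 16-gon, circumradius r=5 (perimeter = 2·16·5.000·sin(180°/16) = 31.21 mm); Combining (union): only the r=5 cylinder at (-2.5, 1) is present, so the union is just that shape — boundary = 31.21 mm. Overall, the cross-section is a single solid region. Total boundary length (outer) = 31.21 mm.

31.21 mm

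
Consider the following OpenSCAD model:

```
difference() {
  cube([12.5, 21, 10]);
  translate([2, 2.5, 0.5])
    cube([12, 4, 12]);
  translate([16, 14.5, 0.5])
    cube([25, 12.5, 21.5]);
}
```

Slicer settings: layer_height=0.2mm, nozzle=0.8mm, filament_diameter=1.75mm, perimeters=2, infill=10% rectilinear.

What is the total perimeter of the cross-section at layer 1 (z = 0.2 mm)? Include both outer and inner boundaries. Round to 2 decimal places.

At z = 0.2 mm: the cube (footprint 12.5×21) is included at this height (perimeter 67.00 mm); the cube at (2, 2.5) is absent (z outside [0.5, 12.5]); the cube at (16, 14.5) is absent (z outside [0.5, 22]); Taking the first minus the rest: none of the subtracted shapes is present at this height, so the 12.5×21 cube is unchanged — boundary = 67.00 mm. Overall, the cross-section is a single solid region. Total boundary length (outer) = 67.00 mm.

67.00 mm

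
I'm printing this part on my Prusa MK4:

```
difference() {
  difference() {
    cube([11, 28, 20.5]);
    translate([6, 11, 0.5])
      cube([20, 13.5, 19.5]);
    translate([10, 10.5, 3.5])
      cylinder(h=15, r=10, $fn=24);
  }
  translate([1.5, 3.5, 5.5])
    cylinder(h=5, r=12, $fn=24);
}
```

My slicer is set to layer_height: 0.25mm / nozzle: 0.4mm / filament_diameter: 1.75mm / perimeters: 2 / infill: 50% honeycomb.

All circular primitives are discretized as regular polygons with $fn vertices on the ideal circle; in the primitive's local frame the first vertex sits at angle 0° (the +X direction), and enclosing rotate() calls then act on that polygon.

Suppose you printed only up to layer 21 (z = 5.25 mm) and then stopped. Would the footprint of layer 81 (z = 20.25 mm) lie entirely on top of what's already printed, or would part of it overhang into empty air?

part overhangs

Compare the two slices. At z = 5.25: the cube is present — its section is the full 11×28 rectangle (area 308.00 mm²); the 20×13.5 cube at (6, 11) contributes its full rectangle (area 270.00 mm²); the r=10 cylinder at (10, 10.5) gives a regular 24-gon of circumradius 10 (constant along its height) (area = (24/2)·10.000²·sin(360°/24) = 310.58 mm²); Taking the first minus the rest: starting from the 11×28 cube (308.00 mm²), the 20×13.5 cube at (6, 11) partially overlaps it — only the 67.50 mm² overlap (of its 270.00 mm²) is removed, clipping the outline; the r=10 cylinder at (10, 10.5) partially overlaps it — only the 129.06 mm² overlap (of its 310.58 mm²) is removed, clipping the outline — area = 111.44 mm²; the cylinder at (1.5, 3.5) is absent (z outside [5.5, 10.5]); Subtracting the remaining from the first: none of the subtracted shapes is present at this height, so the result so far is unchanged — area = 111.44 mm². At z = 20.25: the cube is present — its section is the full 11×28 rectangle (area 308.00 mm²); the cube at (6, 11) is not intersected at this z (z outside [0.5, 20]); the cylinder at (10, 10.5) does not reach this height (z outside [3.5, 18.5]); After the difference (first − rest): none of the subtracted shapes is present at this height, so the 11×28 cube is unchanged — area = 308.00 mm²; the cylinder at (1.5, 3.5) is not intersected at this z (z outside [5.5, 10.5]); After the difference (first − rest): none of the subtracted shapes is present at this height, so the result so far is unchanged — area = 308.00 mm². Checking containment: at z = 20.25 the cross-section extends beyond the z = 5.25 cross-section by about 196.56 mm².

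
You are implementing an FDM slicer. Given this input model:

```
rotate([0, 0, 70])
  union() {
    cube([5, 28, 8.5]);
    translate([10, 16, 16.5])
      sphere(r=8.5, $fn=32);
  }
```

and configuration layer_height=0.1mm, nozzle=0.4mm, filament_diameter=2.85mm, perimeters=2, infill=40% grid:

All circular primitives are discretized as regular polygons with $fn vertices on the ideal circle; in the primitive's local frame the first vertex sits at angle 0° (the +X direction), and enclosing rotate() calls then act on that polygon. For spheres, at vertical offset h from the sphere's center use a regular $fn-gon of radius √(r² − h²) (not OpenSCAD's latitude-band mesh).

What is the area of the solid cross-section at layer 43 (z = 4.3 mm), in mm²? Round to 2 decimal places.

At z = 4.3 mm: the 5×28 cube contributes its full rectangle (area 140.00 mm²); the sphere at (10, 16) is not intersected at this z (|z−center|=12.200 > r=8.5); Merging all regions: only the 5×28 cube is present, so the union is just that shape — area = 140.00 mm²; (rotated 70° about Z; rotation is an isometry so areas/perimeters/island counts are preserved). Overall, the cross-section is a single solid region. Net area = 140.00 mm².

140.00 mm²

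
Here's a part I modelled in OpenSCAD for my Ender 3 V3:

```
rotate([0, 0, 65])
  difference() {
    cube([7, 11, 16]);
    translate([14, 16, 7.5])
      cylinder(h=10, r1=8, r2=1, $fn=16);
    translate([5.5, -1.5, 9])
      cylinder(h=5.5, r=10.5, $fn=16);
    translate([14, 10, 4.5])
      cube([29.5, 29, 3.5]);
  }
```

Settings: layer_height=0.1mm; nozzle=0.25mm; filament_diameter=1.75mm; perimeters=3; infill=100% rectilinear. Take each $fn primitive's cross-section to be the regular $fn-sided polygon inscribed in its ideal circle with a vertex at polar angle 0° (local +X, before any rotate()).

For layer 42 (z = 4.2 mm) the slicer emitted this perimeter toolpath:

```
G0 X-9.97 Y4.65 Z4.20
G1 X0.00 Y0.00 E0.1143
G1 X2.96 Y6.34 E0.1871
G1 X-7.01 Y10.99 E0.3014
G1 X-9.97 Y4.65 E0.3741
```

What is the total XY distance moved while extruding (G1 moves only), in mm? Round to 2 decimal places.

36.00 mm

Sum the Euclidean lengths of each G1 segment: total = 36.00 mm.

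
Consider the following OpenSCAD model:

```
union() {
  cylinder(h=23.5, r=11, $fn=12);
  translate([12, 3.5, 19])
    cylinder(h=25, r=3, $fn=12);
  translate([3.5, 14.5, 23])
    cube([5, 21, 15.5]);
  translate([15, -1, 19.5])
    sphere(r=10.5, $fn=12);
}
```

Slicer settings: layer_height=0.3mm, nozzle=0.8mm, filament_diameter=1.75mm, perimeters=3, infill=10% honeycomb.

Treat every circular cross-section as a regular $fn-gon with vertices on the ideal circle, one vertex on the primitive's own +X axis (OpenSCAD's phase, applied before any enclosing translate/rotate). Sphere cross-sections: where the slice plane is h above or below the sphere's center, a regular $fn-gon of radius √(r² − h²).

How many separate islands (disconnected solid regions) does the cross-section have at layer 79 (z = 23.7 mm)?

At z = 23.7 mm: the cylinder is not intersected at this z (z outside [0, 23.5]); the r=3 cylinder at (12, 3.5) contributes a regular 12-gon of circumradius 3; the 5×21 cube at (3.5, 14.5) contributes its full rectangle; the r=10.5 sphere at (15, -1) slices to a regular 12-gon of circumradius 9.623 (√(r²−h²) with h=4.2 from center); Combining (union): the regions partially overlap (shared area 27.00 mm²), so overlapping operands fuse into one piece — 2 connected regions. Overall, the cross-section has 2 separate islands. Island count = 2.

2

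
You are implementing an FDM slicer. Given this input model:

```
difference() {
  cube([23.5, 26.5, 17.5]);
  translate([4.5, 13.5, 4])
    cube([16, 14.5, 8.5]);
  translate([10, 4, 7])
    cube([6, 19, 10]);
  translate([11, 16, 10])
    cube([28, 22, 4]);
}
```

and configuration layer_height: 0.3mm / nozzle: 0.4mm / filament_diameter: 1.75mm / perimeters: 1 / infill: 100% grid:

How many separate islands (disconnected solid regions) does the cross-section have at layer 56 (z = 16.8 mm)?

At z = 16.8 mm: the 23.5×26.5 cube contributes its full rectangle; the cube at (4.5, 13.5) is absent (z outside [4, 12.5]); the cube at (10, 4) (footprint 6×19) is included at this height; the cube at (11, 16) does not reach this height (z outside [10, 14]); Subtracting the remaining from the first: starting from the 23.5×26.5 cube, the 6×19 cube at (10, 4) lies wholly inside it (removes its full 114.00 mm² and its 50.00 mm outline becomes a hole wall) — 1 connected region with 1 hole. Overall, the cross-section is one region with 1 hole. Island count = 1.

1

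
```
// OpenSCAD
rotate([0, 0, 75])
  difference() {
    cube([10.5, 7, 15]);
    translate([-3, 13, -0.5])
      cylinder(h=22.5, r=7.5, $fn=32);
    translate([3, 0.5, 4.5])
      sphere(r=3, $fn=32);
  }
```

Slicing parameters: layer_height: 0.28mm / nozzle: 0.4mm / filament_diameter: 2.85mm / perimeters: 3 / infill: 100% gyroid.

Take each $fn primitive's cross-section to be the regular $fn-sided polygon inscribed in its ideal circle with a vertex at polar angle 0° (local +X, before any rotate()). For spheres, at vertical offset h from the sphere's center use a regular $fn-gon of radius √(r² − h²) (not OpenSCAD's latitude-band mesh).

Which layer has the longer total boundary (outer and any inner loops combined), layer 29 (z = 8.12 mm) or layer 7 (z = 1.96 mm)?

layer 7 (z = 1.96 mm)

Layer 29 (z = 8.12): the 10.5×7 cube contributes its full rectangle (perimeter 35.00 mm); the r=7.5 cylinder at (-3, 13) gives a regular 32-gon of circumradius 7.5 (constant along its height) (perimeter = 2·32·7.500·sin(180°/32) = 47.05 mm); the sphere at (3, 0.5) does not reach this height (|z−center|=3.620 > r=3); After the difference (first − rest): starting from the 10.5×7 cube, the r=7.5 cylinder at (-3, 13) partially overlaps it — only the 0.67 mm² overlap (of its 175.58 mm²) is removed, clipping the outline — boundary = 34.38 mm; (rotated 75° about Z; rotation is an isometry so areas/perimeters/island counts are preserved). So its perimeter = 34.38 mm. Layer 7 (z = 1.96): the cube is present — its section is the full 10.5×7 rectangle (perimeter 35.00 mm); the r=7.5 cylinder at (-3, 13) contributes a regular 32-gon of circumradius 7.5 (perimeter = 2·32·7.500·sin(180°/32) = 47.05 mm); the r=3 sphere at (3, 0.5) contributes a regular 32-gon of circumradius √(3²−2.54²) = 1.596 (perimeter = 2·32·1.596·sin(180°/32) = 10.01 mm); Taking the first minus the rest: starting from the 10.5×7 cube, the r=7.5 cylinder at (-3, 13) partially overlaps it — only the 0.67 mm² overlap (of its 175.58 mm²) is removed, clipping the outline; the r=3 sphere at (3, 0.5) partially overlaps it — only the 5.54 mm² overlap (of its 7.95 mm²) is removed, clipping the outline — boundary = 37.39 mm; (rotated 75° about Z; rotation is an isometry so areas/perimeters/island counts are preserved). So its perimeter = 37.39 mm. Layer 7 is larger (37.39 vs 34.38 mm).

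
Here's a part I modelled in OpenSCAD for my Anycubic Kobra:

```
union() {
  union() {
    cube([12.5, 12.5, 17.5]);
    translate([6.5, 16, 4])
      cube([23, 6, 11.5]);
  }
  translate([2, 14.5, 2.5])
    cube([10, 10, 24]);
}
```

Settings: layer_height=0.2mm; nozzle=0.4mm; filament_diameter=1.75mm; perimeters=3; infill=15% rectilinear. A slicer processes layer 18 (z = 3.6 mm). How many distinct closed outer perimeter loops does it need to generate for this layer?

2

At z = 3.6 mm: the 12.5×12.5 cube contributes its full rectangle; the cube at (6.5, 16) does not reach this height (z outside [4, 15.5]); Combining (union): only the 12.5×12.5 cube is present, so the union is just that shape — 1 connected region; the 10×10 cube at (2, 14.5) contributes its full rectangle; Merging all regions: the 2 present regions are separate (no shared area or edge), so areas and boundary lengths simply add and each stays a separate island — 2 connected regions. The result has 2 disconnected regions.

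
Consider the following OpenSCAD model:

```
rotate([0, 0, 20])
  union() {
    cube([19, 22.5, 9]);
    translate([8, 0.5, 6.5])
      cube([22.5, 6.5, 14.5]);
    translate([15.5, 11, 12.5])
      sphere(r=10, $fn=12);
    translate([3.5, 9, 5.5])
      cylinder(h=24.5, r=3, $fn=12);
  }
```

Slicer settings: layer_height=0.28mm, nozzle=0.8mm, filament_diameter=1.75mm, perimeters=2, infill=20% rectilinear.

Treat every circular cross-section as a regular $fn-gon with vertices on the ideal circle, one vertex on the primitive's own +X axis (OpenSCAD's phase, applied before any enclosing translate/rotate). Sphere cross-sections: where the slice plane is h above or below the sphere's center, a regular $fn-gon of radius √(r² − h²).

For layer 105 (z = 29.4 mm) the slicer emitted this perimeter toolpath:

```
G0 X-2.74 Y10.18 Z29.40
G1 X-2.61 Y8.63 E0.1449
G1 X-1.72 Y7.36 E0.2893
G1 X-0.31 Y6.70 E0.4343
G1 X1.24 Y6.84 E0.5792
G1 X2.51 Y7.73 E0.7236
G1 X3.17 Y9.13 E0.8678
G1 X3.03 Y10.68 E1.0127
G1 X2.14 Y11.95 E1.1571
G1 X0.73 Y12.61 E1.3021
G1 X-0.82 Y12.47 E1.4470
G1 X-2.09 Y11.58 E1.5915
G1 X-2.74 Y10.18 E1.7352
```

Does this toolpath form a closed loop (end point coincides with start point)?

Start point (G0): (-2.74, 10.18). End point (last G1): the path returns to the start — closed.

yes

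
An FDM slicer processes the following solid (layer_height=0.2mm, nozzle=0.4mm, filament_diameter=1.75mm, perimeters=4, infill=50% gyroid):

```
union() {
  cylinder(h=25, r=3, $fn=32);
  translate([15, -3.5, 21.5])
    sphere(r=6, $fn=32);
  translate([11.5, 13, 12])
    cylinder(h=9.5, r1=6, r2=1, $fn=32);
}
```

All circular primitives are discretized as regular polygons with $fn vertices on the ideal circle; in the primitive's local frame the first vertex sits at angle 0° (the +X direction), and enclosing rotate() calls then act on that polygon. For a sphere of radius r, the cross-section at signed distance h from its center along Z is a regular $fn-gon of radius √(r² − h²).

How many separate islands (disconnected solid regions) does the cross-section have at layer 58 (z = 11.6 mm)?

1

At z = 11.6 mm: the r=3 cylinder gives a regular 32-gon of circumradius 3 (constant along its height); the sphere at (15, -3.5) does not reach this height (|z−center|=9.900 > r=6); the cone at (11.5, 13) does not reach this height (z outside [12, 21.5]); Taking the union: only the r=3 cylinder is present, so the union is just that shape — 1 connected region. Overall, the cross-section is a single solid region. Island count = 1.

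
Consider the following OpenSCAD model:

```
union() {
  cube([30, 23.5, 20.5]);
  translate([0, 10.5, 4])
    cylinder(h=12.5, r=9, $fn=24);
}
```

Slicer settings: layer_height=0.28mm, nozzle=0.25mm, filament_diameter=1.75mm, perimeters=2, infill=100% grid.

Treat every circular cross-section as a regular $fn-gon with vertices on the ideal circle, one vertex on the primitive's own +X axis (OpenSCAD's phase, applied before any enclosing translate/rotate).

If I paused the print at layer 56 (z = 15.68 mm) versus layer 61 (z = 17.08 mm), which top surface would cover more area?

layer 56 (z = 15.68 mm)

Layer 56 (z = 15.68): the cube (footprint 30×23.5) is included at this height (area 705.00 mm²); the cylinder at (0, 10.5): section is a regular 24-gon, circumradius r=9 (area = (24/2)·9.000²·sin(360°/24) = 251.57 mm²); Taking the union: the regions partially overlap — summed areas 956.57 mm² minus the doubly-counted overlap 125.79 mm² gives 830.79 mm² — area = 830.79 mm². So its area = 830.79 mm². Layer 61 (z = 17.08): the cube is present — its section is the full 30×23.5 rectangle (area 705.00 mm²); the cylinder at (0, 10.5) is absent (z outside [4, 16.5]); Merging all regions: only the 30×23.5 cube is present, so the union is just that shape — area = 705.00 mm². So its area = 705.00 mm². Layer 56 is larger (830.79 vs 705.00 mm²).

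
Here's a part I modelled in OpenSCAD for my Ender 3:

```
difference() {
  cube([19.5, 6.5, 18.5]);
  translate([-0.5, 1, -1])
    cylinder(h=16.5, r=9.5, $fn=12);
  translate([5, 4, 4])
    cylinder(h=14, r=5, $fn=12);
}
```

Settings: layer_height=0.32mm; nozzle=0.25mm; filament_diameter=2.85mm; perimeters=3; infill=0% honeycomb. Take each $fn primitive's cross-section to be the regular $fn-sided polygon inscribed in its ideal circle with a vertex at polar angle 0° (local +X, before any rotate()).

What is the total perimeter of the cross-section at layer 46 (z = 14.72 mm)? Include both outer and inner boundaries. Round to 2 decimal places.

At z = 14.72 mm: the 19.5×6.5 cube contributes its full rectangle (perimeter 52.00 mm); the r=9.5 cylinder at (-0.5, 1) contributes a regular 12-gon of circumradius 9.5 (perimeter = 2·12·9.500·sin(180°/12) = 59.01 mm); the r=5 cylinder at (5, 4) gives a regular 12-gon of circumradius 5 (constant along its height) (perimeter = 2·12·5.000·sin(180°/12) = 31.06 mm); After the difference (first − rest): starting from the 19.5×6.5 cube, the r=9.5 cylinder at (-0.5, 1) partially overlaps it — only the 54.11 mm² overlap (of its 270.75 mm²) is removed, clipping the outline; the r=5 cylinder at (5, 4) partially overlaps it — only the 7.64 mm² overlap (of its 75.00 mm²) is removed, clipping the outline — boundary = 34.31 mm. Overall, the cross-section is a single solid region. Total boundary length (outer) = 34.31 mm.

34.31 mm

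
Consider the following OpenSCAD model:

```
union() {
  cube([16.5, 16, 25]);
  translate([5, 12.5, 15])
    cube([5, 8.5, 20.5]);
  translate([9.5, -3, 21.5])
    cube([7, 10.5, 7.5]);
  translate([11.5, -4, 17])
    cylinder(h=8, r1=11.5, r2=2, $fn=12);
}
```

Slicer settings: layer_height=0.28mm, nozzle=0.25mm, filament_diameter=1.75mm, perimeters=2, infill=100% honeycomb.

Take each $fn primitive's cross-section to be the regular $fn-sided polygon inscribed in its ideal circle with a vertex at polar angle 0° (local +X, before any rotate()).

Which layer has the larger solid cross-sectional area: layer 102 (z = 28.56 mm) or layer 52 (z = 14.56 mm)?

Layer 102 (z = 28.56): the cube is absent (z outside [0, 25]); the cube at (5, 12.5) (footprint 5×8.5) is included at this height (area 42.50 mm²); the cube at (9.5, -3) is present — its section is the full 7×10.5 rectangle (area 73.50 mm²); the cone at (11.5, -4) is not intersected at this z (z outside [17, 25]); Combining (union): the 2 present regions are separate (no shared area or edge), so areas and boundary lengths simply add and each stays a separate island — area = 116.00 mm². So its area = 116.00 mm². Layer 52 (z = 14.56): the cube is present — its section is the full 16.5×16 rectangle (area 264.00 mm²); the cube at (5, 12.5) does not reach this height (z outside [15, 35.5]); the cube at (9.5, -3) is absent (z outside [21.5, 29]); the cone at (11.5, -4) does not reach this height (z outside [17, 25]); Taking the union: only the 16.5×16 cube is present, so the union is just that shape — area = 264.00 mm². So its area = 264.00 mm². Layer 52 is larger (264.00 vs 116.00 mm²).

layer 52 (z = 14.56 mm)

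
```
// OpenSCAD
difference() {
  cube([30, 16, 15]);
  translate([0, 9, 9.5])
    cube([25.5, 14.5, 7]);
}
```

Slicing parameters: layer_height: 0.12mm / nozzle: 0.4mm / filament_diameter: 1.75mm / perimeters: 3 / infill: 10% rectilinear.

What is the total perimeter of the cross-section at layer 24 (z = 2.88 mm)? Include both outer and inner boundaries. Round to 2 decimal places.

At z = 2.88 mm: the cube is present — its section is the full 30×16 rectangle (perimeter 92.00 mm); the cube at (0, 9) is absent (z outside [9.5, 16.5]); After the difference (first − rest): none of the subtracted shapes is present at this height, so the 30×16 cube is unchanged — boundary = 92.00 mm. Overall, the cross-section is a single solid region. Total boundary length (outer) = 92.00 mm.

92.00 mm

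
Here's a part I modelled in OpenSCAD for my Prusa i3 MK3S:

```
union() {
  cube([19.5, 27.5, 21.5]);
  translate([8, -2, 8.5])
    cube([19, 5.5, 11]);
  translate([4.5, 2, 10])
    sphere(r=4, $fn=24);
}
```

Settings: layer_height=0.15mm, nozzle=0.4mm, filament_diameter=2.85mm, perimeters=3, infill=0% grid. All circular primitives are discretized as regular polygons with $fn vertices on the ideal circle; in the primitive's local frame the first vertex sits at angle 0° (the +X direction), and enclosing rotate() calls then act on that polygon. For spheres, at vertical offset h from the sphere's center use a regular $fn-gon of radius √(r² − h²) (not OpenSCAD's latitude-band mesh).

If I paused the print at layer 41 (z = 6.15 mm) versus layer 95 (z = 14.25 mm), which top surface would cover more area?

layer 95 (z = 14.25 mm)

Layer 41 (z = 6.15): the 19.5×27.5 cube contributes its full rectangle (area 536.25 mm²); the cube at (8, -2) is absent (z outside [8.5, 19.5]); the r=4 sphere at (4.5, 2) slices to a regular 24-gon of circumradius 1.085 (√(r²−h²) with h=3.85 from center) (area = (24/2)·1.085²·sin(360°/24) = 3.66 mm²); Taking the union: the r=4 sphere at (4.5, 2) lies entirely inside the 19.5×27.5 cube, so the union is just the 19.5×27.5 cube — area = 536.25 mm². So its area = 536.25 mm². Layer 95 (z = 14.25): the cube is present — its section is the full 19.5×27.5 rectangle (area 536.25 mm²); the 19×5.5 cube at (8, -2) contributes its full rectangle (area 104.50 mm²); the sphere at (4.5, 2) is absent (|z−center|=4.250 > r=4); Taking the union: the regions partially overlap — summed areas 640.75 mm² minus the doubly-counted overlap 40.25 mm² gives 600.50 mm² — area = 600.50 mm². So its area = 600.50 mm². Layer 95 is larger (600.50 vs 536.25 mm²).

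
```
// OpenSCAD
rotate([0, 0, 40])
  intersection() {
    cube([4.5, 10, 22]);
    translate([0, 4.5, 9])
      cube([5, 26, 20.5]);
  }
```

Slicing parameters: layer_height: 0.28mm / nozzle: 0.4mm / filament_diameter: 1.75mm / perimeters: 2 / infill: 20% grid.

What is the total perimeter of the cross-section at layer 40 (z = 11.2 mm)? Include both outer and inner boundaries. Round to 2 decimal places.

20.00 mm

At z = 11.2 mm: the cube (footprint 4.5×10) is included at this height (perimeter 29.00 mm); the cube at (0, 4.5) is present — its section is the full 5×26 rectangle (perimeter 62.00 mm); After intersecting: the 5×26 cube at (0, 4.5) partially overlaps the 4.5×10 cube; clipping to the common part keeps 24.75 mm² — boundary = 20.00 mm; (rotated 40° about Z; rotation is an isometry so areas/perimeters/island counts are preserved). Overall, the cross-section is a single solid region. Total boundary length (outer) = 20.00 mm.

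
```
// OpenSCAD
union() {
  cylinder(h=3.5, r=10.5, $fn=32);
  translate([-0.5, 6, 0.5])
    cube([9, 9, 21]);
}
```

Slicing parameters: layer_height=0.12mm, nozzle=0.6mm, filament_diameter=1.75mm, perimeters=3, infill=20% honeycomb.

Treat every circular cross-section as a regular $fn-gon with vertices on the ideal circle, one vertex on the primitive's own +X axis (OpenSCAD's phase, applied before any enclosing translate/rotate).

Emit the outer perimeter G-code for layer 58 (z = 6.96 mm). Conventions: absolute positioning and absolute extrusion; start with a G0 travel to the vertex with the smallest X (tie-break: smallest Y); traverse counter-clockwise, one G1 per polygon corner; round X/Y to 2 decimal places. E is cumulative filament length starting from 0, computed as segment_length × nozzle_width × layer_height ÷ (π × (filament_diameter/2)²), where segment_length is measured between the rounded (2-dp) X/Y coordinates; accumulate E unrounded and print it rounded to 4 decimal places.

At z = 6.96 mm: the cylinder is absent (z outside [0, 3.5]); the 9×9 cube at (-0.5, 6) contributes its full rectangle; Combining (union): only the 9×9 cube at (-0.5, 6) is present, so the union is just that shape — 1 connected region. The outline is a single polygon with 4 vertices. Extrusion per mm of travel: 0.6 × 0.12 / (π × 0.875²) = 0.029934. Accumulating E over each segment gives final E = 1.0776.

G0 X-0.50 Y6.00 Z6.96
G1 X8.50 Y6.00 E0.2694
G1 X8.50 Y15.00 E0.5388
G1 X-0.50 Y15.00 E0.8082
G1 X-0.50 Y6.00 E1.0776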